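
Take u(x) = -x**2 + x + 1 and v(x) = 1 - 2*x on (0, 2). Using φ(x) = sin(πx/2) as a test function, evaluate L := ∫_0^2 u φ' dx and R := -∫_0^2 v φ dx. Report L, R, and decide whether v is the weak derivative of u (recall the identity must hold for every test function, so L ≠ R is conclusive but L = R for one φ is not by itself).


LHS = 4/π, RHS = 4/π. Yes, v = u' weakly.

u(x) = -x**2 + x + 1, classical derivative u'(x) = 1 - 2*x.
φ(x) = sin(πx/2), so φ'(x) = π*cos(π*x/2)/2.
Note φ(0) = φ(2) = 0, so the boundary term u·φ vanishes.
LHS = ∫_0^2 u(x) φ'(x) dx = ∫_0^2 (-π*x^2*cos(π*x/2)/2 + π*x*cos(π*x/2)/2 + π*cos(π*x/2)/2) dx. Term by term:
  ∫_0^2 π*cos(π*x/2)/2 dx = 0;  ∫_0^2 π*x*cos(π*x/2)/2 dx = -4/π;  ∫_0^2 -π*x^2*cos(π*x/2)/2 dx = 8/π.
Sum: 0 − 4/π + 8/π = 4/π.
So LHS = 4/π.
∫_0^2 v(x) φ(x) dx = ∫_0^2 (-2*x*sin(π*x/2) + sin(π*x/2)) dx. Term by term:
  ∫_0^2 -2*x*sin(π*x/2) dx = -8/π;  ∫_0^2 sin(π*x/2) dx = 4/π.
Sum: -8/π + 4/π = -4/π.
So RHS = -∫_0^2 v(x) φ(x) dx = 4/π.
LHS = RHS, so the identity holds for this test φ.
Moreover u is smooth here and v(x) = u'(x) = 1 - 2*x pointwise, so the identity holds for every test function. Hence v is the weak derivative of u.


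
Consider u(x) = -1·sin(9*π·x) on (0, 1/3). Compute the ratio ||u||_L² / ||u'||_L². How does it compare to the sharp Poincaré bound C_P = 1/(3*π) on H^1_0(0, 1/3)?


||u||_L² / ||u'||_L² = 1/(9*π) < C_P = 1/(3*π).

u(x) = -1·sin(9*π·x), so u'(x) = -9*π*cos(9*π*x).
Writing u(x) = A·sin(kπx/L) with A = -1 and k = 3, use ∫_0^L sin²(kπx/L) dx = L/2 and ∫_0^L cos²(kπx/L) dx = L/2.
u² = 1·sin²(9*π·x) and (u')² = 81*π^2·cos²(9*π·x), and each of sin², cos² integrates to L/2 = 1/6 over (0, 1/3).
∫_0^1/3 u² dx = 1/6, so ||u||_L² = sqrt(6)/6.
∫_0^1/3 (u')² dx = 27*π^2/2, so ||u'||_L² = 3*sqrt(6)*π/2.
Ratio ||u||_L² / ||u'||_L² = 1/(9*π).
Sharp Poincaré constant on H^1_0(0, 1/3) is C_P = L/π = 1/(3*π), achieved by sin(3*π·x).
This is the k = 3 harmonic; the ratio L/(kπ) is strictly less than C_P = L/π, consistent with the sharp inequality ||u||_L² ≤ C_P ||u'||_L².


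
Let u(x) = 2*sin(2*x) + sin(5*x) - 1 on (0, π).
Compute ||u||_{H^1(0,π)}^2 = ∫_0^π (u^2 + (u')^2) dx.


||u||_{H^1(0,π)}^2 = -4/5 + 24*π

u'(x) = 4*cos(2*x) + 5*cos(5*x).
Expand u² and (u')² and integrate term by term on (0, π), using: for integers n ≥ 1, ∫_0^π sin²(nx) dx = ∫_0^π cos²(nx) dx = π/2; for n ≠ n', ∫_0^π sin(nx)sin(n'x) dx = ∫_0^π cos(nx)cos(n'x) dx = 0; and by product-to-sum, ∫_0^π sin(nx)cos(n'x) dx = ½∫_0^π [sin((n+n')x) + sin((n−n')x)] dx, which is 0 when n+n' is even and 2n/(n²−n'²) when n+n' is odd (it need not vanish on (0, π)). For the constant mode: ∫_0^π 1 dx = π, ∫_0^π cos(nx) dx = 0, ∫_0^π sin(nx) dx = (1−(−1)^n)/n.
  u² squared terms: (-1)²·∫1 dx = 1·π = π;  (2)²·∫sin(2x)² dx = 4·π/2 = 2*π;  (1)²·∫sin(5x)² dx = 1·π/2 = π/2.
  u² cross terms: 2·(-1)·(2)·∫1·sin(2x) dx = -4·(0) = 0;  2·(-1)·(1)·∫1·sin(5x) dx = -2·(2/5) = -4/5;  2·(2)·(1)·∫sin(2x)·sin(5x) dx = 4·(0) = 0.
  So ∫_0^π u² dx = π + 2*π + π/2 + 0 − 4/5 + 0 = -4/5 + 7*π/2.
  (u')² squared terms: (4)²·∫cos(2x)² dx = 16·π/2 = 8*π;  (5)²·∫cos(5x)² dx = 25·π/2 = 25*π/2.
  (u')² cross terms: 2·(4)·(5)·∫cos(2x)·cos(5x) dx = 40·(0) = 0.
  So ∫_0^π (u')² dx = 8*π + 25*π/2 + 0 = 41*π/2.
||u||_{H^1}^2 = (-4/5 + 7*π/2) + (41*π/2) = -4/5 + 24*π.


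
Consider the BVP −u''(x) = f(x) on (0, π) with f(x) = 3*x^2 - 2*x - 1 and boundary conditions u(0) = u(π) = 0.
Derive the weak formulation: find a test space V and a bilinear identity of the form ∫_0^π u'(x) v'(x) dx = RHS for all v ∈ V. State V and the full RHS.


V = H^1_0(0, π) (so v(0) = v(π) = 0); weak form: ∫_0^π u'v' dx = ∫_0^π (3*x^2 - 2*x - 1) v dx for all v ∈ V.

Multiply both sides by a test function v and integrate from 0 to π:
  ∫_0^π −u''(x) v(x) dx = ∫_0^π f(x) v(x) dx.
Integrate the LHS by parts once:
  ∫_0^π −u'' v dx = −[u'(x) v(x)]_0^π + ∫_0^π u'(x) v'(x) dx.
Thus ∫_0^π u'(x) v'(x) dx = ∫_0^π f(x) v(x) dx + [u'(x) v(x)]_0^π.
Choose V so that boundary terms are either known or forced to vanish.
u is Dirichlet: u(0) = u(π) = 0. Let V = H^1_0(0, π); then v(0) = v(π) = 0, and [u' v]_0^π = 0.
Weak formulation: find u (satisfying any essential BC) such that ∫_0^π u'(x) v'(x) dx = ∫_0^π f v dx for all v ∈ V.
Substituting f(x) = 3*x^2 - 2*x - 1, the right-hand side is ∫_0^π (3*x^2 - 2*x - 1) v dx.


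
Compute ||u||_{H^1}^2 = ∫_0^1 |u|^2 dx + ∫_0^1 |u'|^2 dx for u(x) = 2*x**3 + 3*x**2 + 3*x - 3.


||u||_{H^1}^2 = 5703/70

The H^1 norm (squared) on an interval (0, L) is
  ||u||_{H^1}^2 = ∫_0^L u(x)^2 dx + ∫_0^L u'(x)^2 dx.
Compute u'(x) = 6*x**2 + 6*x + 3.
Then u(x)^2 = 4*x**6 + 12*x**5 + 21*x**4 + 6*x**3 - 9*x**2 - 18*x + 9 and u'(x)^2 = 36*x**4 + 72*x**3 + 72*x**2 + 36*x + 9.
Integrate each monomial from 0 to 1 using ∫_0^1 c·x^n dx = c·1^(n+1)/(n+1):
  ∫_0^1 u(x)^2 dx = ∫_0^1 (4*x^6 + 12*x^5 + 21*x^4 + 6*x^3 - 9*x^2 - 18*x + 9) dx. Term by term:
    ∫_0^1 4*x^6 dx = 4/7;  ∫_0^1 12*x^5 dx = 2;  ∫_0^1 21*x^4 dx = 21/5;
    ∫_0^1 6*x^3 dx = 3/2;  ∫_0^1 -9*x^2 dx = -3;  ∫_0^1 -18*x dx = -9;
    ∫_0^1 9 dx = 9.
  Sum: 4/7 + 2 + 21/5 + 3/2 − 3 − 9 + 9 = 369/70.
  ∫_0^1 u'(x)^2 dx = ∫_0^1 (36*x^4 + 72*x^3 + 72*x^2 + 36*x + 9) dx. Term by term:
    ∫_0^1 36*x^4 dx = 36/5;  ∫_0^1 72*x^3 dx = 18;  ∫_0^1 72*x^2 dx = 24;
    ∫_0^1 36*x dx = 18;  ∫_0^1 9 dx = 9.
  Sum: 36/5 + 18 + 24 + 18 + 9 = 381/5.
Adding: ||u||_{H^1}^2 = 369/70 + 381/5 = 5703/70.


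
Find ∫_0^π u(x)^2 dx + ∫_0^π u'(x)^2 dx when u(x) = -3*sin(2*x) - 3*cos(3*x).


||u||_{H^1(0,π)}^2 = -144 + 135*π/2

u'(x) = 9*sin(3*x) - 6*cos(2*x).
Expand u² and (u')² and integrate term by term on (0, π), using: for integers n ≥ 1, ∫_0^π sin²(nx) dx = ∫_0^π cos²(nx) dx = π/2; for n ≠ n', ∫_0^π sin(nx)sin(n'x) dx = ∫_0^π cos(nx)cos(n'x) dx = 0; and by product-to-sum, ∫_0^π sin(nx)cos(n'x) dx = ½∫_0^π [sin((n+n')x) + sin((n−n')x)] dx, which is 0 when n+n' is even and 2n/(n²−n'²) when n+n' is odd (it need not vanish on (0, π)).
  u² squared terms: (-3)²·∫cos(3x)² dx = 9·π/2 = 9*π/2;  (-3)²·∫sin(2x)² dx = 9·π/2 = 9*π/2.
  u² cross terms: 2·(-3)·(-3)·∫cos(3x)·sin(2x) dx = 18·(-4/5) = -72/5.
  So ∫_0^π u² dx = 9*π/2 + 9*π/2 − 72/5 = -72/5 + 9*π.
  (u')² squared terms: (-6)²·∫cos(2x)² dx = 36·π/2 = 18*π;  (9)²·∫sin(3x)² dx = 81·π/2 = 81*π/2.
  (u')² cross terms: 2·(-6)·(9)·∫cos(2x)·sin(3x) dx = -108·(6/5) = -648/5.
  So ∫_0^π (u')² dx = 18*π + 81*π/2 − 648/5 = -648/5 + 117*π/2.
||u||_{H^1}^2 = (-72/5 + 9*π) + (-648/5 + 117*π/2) = -144 + 135*π/2.


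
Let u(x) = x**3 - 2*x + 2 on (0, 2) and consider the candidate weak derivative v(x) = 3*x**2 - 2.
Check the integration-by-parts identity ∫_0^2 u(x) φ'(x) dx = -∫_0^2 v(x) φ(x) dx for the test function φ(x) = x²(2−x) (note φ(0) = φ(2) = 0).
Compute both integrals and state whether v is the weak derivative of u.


LHS = -56/15, RHS = -56/15. Yes, v = u' weakly.

u(x) = x**3 - 2*x + 2, classical derivative u'(x) = 3*x**2 - 2.
φ(x) = x²(2−x), so φ'(x) = x*(4 - 3*x).
Note φ(0) = φ(2) = 0, so the boundary term u·φ vanishes.
LHS = ∫_0^2 u(x) φ'(x) dx = ∫_0^2 (-3*x^5 + 4*x^4 + 6*x^3 - 14*x^2 + 8*x) dx. Term by term:
  ∫_0^2 -3*x^5 dx = -32;  ∫_0^2 4*x^4 dx = 128/5;  ∫_0^2 6*x^3 dx = 24;
  ∫_0^2 -14*x^2 dx = -112/3;  ∫_0^2 8*x dx = 16.
Sum: -32 + 128/5 + 24 − 112/3 + 16 = -56/15.
So LHS = -56/15.
∫_0^2 v(x) φ(x) dx = ∫_0^2 (-3*x^5 + 6*x^4 + 2*x^3 - 4*x^2) dx. Term by term:
  ∫_0^2 -3*x^5 dx = -32;  ∫_0^2 6*x^4 dx = 192/5;  ∫_0^2 2*x^3 dx = 8;
  ∫_0^2 -4*x^2 dx = -32/3.
Sum: -32 + 192/5 + 8 − 32/3 = 56/15.
So RHS = -∫_0^2 v(x) φ(x) dx = -56/15.
LHS = RHS, so the identity holds for this test φ.
Moreover u is smooth here and v(x) = u'(x) = 3*x**2 - 2 pointwise, so the identity holds for every test function. Hence v is the weak derivative of u.


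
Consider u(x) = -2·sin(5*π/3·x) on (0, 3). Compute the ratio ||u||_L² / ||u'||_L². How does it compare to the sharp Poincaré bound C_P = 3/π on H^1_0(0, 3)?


||u||_L² / ||u'||_L² = 3/(5*π) < C_P = 3/π.

u(x) = -2·sin(5*π/3·x), so u'(x) = -10*π*cos(5*π*x/3)/3.
Writing u(x) = A·sin(kπx/L) with A = -2 and k = 5, use ∫_0^L sin²(kπx/L) dx = L/2 and ∫_0^L cos²(kπx/L) dx = L/2.
u² = 4·sin²(5*π/3·x) and (u')² = 100*π^2/9·cos²(5*π/3·x), and each of sin², cos² integrates to L/2 = 3/2 over (0, 3).
∫_0^3 u² dx = 6, so ||u||_L² = sqrt(6).
∫_0^3 (u')² dx = 50*π^2/3, so ||u'||_L² = 5*sqrt(6)*π/3.
Ratio ||u||_L² / ||u'||_L² = 3/(5*π).
Sharp Poincaré constant on H^1_0(0, 3) is C_P = L/π = 3/π, achieved by sin(π/3·x).
This is the k = 5 harmonic; the ratio L/(kπ) is strictly less than C_P = L/π, consistent with the sharp inequality ||u||_L² ≤ C_P ||u'||_L².


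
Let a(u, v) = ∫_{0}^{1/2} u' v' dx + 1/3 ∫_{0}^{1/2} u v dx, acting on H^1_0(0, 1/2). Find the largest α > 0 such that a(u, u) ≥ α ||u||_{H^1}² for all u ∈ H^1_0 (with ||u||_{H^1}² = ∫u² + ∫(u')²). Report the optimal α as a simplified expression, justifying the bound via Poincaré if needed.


α = (1 + 12*π^2)/(3*(1 + 4*π^2))

Coercivity of a(·,·) on H^1_0(0, 1/2) means a(u, u) ≥ α ||u||_{H^1}² for every u ∈ H^1_0.
The interval has length L = 1/2, and Poincaré/coercivity depend only on L. Here a(u, u) = ∫(u')² + (1/3)·∫u².
Here 0 < c = 1/3 < 1. The condition a(u,u) ≥ α||u||_{H^1}² reads (1−α)∫(u')² ≥ (α−c)∫u². Any admissible α is ≤ 1 (rapidly oscillating u have ∫u²/∫(u')² → 0), and α = 1 would force 0 ≥ (1−c)∫u², impossible since c < 1; so 1−α > 0. By the sharp Poincaré inequality on H^1_0 of an interval of length L, ∫(u')² ≥ (π/L)²∫u² with equality for the first sine mode sin(π(x−x₀)/L) (x₀ the left endpoint), so the inequality holds for all u iff (1−α)(π/L)² ≥ α − c, i.e. α ≤ ((π/L)² + c)/((π/L)² + 1) = (1 + c(L/π)²)/(1 + (L/π)²). With (π/L)² = 4*π^2 and c = 1/3, the largest admissible constant is α = ((π/L)² + c)/((π/L)² + 1).
Simplifying, α = (1 + 12*π^2)/(3*(1 + 4*π^2)).


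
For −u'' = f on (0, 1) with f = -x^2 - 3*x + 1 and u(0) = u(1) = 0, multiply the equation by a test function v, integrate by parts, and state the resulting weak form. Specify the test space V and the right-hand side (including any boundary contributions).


V = H^1_0(0, 1) (so v(0) = v(1) = 0); weak form: ∫_0^1 u'v' dx = ∫_0^1 (-x^2 - 3*x + 1) v dx for all v ∈ V.

Multiply both sides by a test function v and integrate from 0 to 1:
  ∫_0^1 −u''(x) v(x) dx = ∫_0^1 f(x) v(x) dx.
Integrate the LHS by parts once:
  ∫_0^1 −u'' v dx = −[u'(x) v(x)]_0^1 + ∫_0^1 u'(x) v'(x) dx.
Thus ∫_0^1 u'(x) v'(x) dx = ∫_0^1 f(x) v(x) dx + [u'(x) v(x)]_0^1.
Choose V so that boundary terms are either known or forced to vanish.
u is Dirichlet: u(0) = u(1) = 0. Let V = H^1_0(0, 1); then v(0) = v(1) = 0, and [u' v]_0^1 = 0.
Weak formulation: find u (satisfying any essential BC) such that ∫_0^1 u'(x) v'(x) dx = ∫_0^1 f v dx for all v ∈ V.
Substituting f(x) = -x^2 - 3*x + 1, the right-hand side is ∫_0^1 (-x^2 - 3*x + 1) v dx.


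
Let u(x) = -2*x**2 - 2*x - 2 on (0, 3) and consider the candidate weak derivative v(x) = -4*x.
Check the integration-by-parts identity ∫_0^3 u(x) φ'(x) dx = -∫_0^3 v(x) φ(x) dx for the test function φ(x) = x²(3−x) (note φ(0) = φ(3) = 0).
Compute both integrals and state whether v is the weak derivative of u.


LHS = 621/10, RHS = 243/5. No, v is not the weak derivative of u.

u(x) = -2*x**2 - 2*x - 2, classical derivative u'(x) = -4*x - 2.
φ(x) = x²(3−x), so φ'(x) = 3*x*(2 - x).
Note φ(0) = φ(3) = 0, so the boundary term u·φ vanishes.
LHS = ∫_0^3 u(x) φ'(x) dx = ∫_0^3 (6*x^4 - 6*x^3 - 6*x^2 - 12*x) dx. Term by term:
  ∫_0^3 6*x^4 dx = 1458/5;  ∫_0^3 -6*x^3 dx = -243/2;  ∫_0^3 -6*x^2 dx = -54;
  ∫_0^3 -12*x dx = -54.
Sum: 1458/5 − 243/2 − 54 − 54 = 621/10.
So LHS = 621/10.
∫_0^3 v(x) φ(x) dx = ∫_0^3 (4*x^4 - 12*x^3) dx. Term by term:
  ∫_0^3 4*x^4 dx = 972/5;  ∫_0^3 -12*x^3 dx = -243.
Sum: 972/5 − 243 = -243/5.
So RHS = -∫_0^3 v(x) φ(x) dx = 243/5.
LHS − RHS = 27/2 ≠ 0, so the identity fails.
(For a valid weak derivative the identity must hold for EVERY test function, in particular this one. The failure shows v is NOT the weak derivative of u.)
Correct weak derivative would be u'(x) = -4*x - 2.


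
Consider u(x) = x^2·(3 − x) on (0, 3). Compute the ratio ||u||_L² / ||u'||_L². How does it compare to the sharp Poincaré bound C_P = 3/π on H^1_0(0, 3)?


||u||_L² / ||u'||_L² = 3*sqrt(14)/14 < C_P = 3/π.

u(x) = x^2·(3 − x), so u'(x) = 3*x*(2 - x).
u(x) = x^2·(3 − x) vanishes at x = 0 and x = 3, so u ∈ H^1_0(0, 3). Differentiate via the product rule and integrate the resulting polynomials term by term.
  ∫_0^3 u² dx = ∫_0^3 (x^6 - 6*x^5 + 9*x^4) dx. Term by term:
    ∫_0^3 x^6 dx = 2187/7;  ∫_0^3 -6*x^5 dx = -729;  ∫_0^3 9*x^4 dx = 2187/5.
  Sum: 2187/7 − 729 + 2187/5 = 729/35.
  ∫_0^3 (u')² dx = ∫_0^3 (9*x^4 - 36*x^3 + 36*x^2) dx. Term by term:
    ∫_0^3 9*x^4 dx = 2187/5;  ∫_0^3 -36*x^3 dx = -729;  ∫_0^3 36*x^2 dx = 324.
  Sum: 2187/5 − 729 + 324 = 162/5.
∫_0^3 u² dx = 729/35, so ||u||_L² = 27*sqrt(35)/35.
∫_0^3 (u')² dx = 162/5, so ||u'||_L² = 9*sqrt(10)/5.
Ratio ||u||_L² / ||u'||_L² = 3*sqrt(14)/14.
Sharp Poincaré constant on H^1_0(0, 3) is C_P = L/π = 3/π, achieved by sin(π/3·x).
A polynomial bump cannot attain the sharp Poincaré constant (only the first sine eigenfunction does), so the ratio is strictly less than C_P, consistent with ||u||_L² ≤ C_P ||u'||_L².


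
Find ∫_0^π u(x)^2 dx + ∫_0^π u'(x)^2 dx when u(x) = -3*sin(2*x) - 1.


||u||_{H^1(0,π)}^2 = 47*π/2

u'(x) = -6*cos(2*x).
Expand u² and (u')² and integrate term by term on (0, π), using: for integers n ≥ 1, ∫_0^π sin²(nx) dx = ∫_0^π cos²(nx) dx = π/2; for n ≠ n', ∫_0^π sin(nx)sin(n'x) dx = ∫_0^π cos(nx)cos(n'x) dx = 0; and by product-to-sum, ∫_0^π sin(nx)cos(n'x) dx = ½∫_0^π [sin((n+n')x) + sin((n−n')x)] dx, which is 0 when n+n' is even and 2n/(n²−n'²) when n+n' is odd (it need not vanish on (0, π)). For the constant mode: ∫_0^π 1 dx = π, ∫_0^π cos(nx) dx = 0, ∫_0^π sin(nx) dx = (1−(−1)^n)/n.
  u² squared terms: (-1)²·∫1 dx = 1·π = π;  (-3)²·∫sin(2x)² dx = 9·π/2 = 9*π/2.
  u² cross terms: 2·(-1)·(-3)·∫1·sin(2x) dx = 6·(0) = 0.
  So ∫_0^π u² dx = π + 9*π/2 + 0 = 11*π/2.
  (u')² squared terms: (-6)²·∫cos(2x)² dx = 36·π/2 = 18*π.
  So ∫_0^π (u')² dx = 18*π.
||u||_{H^1}^2 = (11*π/2) + (18*π) = 47*π/2.


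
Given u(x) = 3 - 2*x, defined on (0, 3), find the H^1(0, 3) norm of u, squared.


||u||_{H^1}^2 = 21

The H^1 norm (squared) on an interval (0, L) is
  ||u||_{H^1}^2 = ∫_0^L u(x)^2 dx + ∫_0^L u'(x)^2 dx.
Compute u'(x) = -2.
Then u(x)^2 = 4*x**2 - 12*x + 9 and u'(x)^2 = 4.
Integrate each monomial from 0 to 3 using ∫_0^3 c·x^n dx = c·3^(n+1)/(n+1):
  ∫_0^3 u(x)^2 dx = ∫_0^3 (4*x^2 - 12*x + 9) dx. Term by term:
    ∫_0^3 4*x^2 dx = 36;  ∫_0^3 -12*x dx = -54;  ∫_0^3 9 dx = 27.
  Sum: 36 − 54 + 27 = 9.
  ∫_0^3 u'(x)^2 dx = ∫_0^3 (4) dx. Term by term:
    ∫_0^3 4 dx = 12.
Adding: ||u||_{H^1}^2 = 9 + 12 = 21.


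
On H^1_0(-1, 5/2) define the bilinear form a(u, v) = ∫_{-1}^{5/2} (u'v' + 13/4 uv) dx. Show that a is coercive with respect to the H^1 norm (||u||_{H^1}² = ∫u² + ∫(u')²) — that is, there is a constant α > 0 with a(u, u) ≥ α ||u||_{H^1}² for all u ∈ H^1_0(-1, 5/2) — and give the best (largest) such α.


α = 1

Coercivity of a(·,·) on H^1_0(-1, 5/2) means a(u, u) ≥ α ||u||_{H^1}² for every u ∈ H^1_0.
The interval has length L = 7/2, and Poincaré/coercivity depend only on L. Here a(u, u) = ∫(u')² + (13/4)·∫u².
Here c = 13/4 ≥ 1, so a(u,u) = ∫(u')² + c∫u² ≥ ∫(u')² + ∫u² = ||u||_{H^1}², i.e. α = 1 works. No larger α is possible: a(u,u) ≥ α||u||_{H^1}² means (1−α)∫(u')² ≥ (α−c)∫u², and for the modes u_n = sin(nπ(x−x₀)/L) (x₀ the left endpoint) one has ∫u_n²/∫(u_n')² = (L/(nπ))² → 0, so a(u_n,u_n)/||u_n||_{H^1}² → 1. Hence the optimal constant is α = 1.
Therefore α = 1.


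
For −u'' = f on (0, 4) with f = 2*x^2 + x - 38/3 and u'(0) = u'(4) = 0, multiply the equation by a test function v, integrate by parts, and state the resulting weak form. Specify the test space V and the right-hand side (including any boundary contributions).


V = H^1(0, 4) (no boundary constraint on v; u is determined up to an additive constant); weak form: ∫_0^4 u'v' dx = ∫_0^4 (2*x^2 + x - 38/3) v dx for all v ∈ V.

Multiply both sides by a test function v and integrate from 0 to 4:
  ∫_0^4 −u''(x) v(x) dx = ∫_0^4 f(x) v(x) dx.
Integrate the LHS by parts once:
  ∫_0^4 −u'' v dx = −[u'(x) v(x)]_0^4 + ∫_0^4 u'(x) v'(x) dx.
Thus ∫_0^4 u'(x) v'(x) dx = ∫_0^4 f(x) v(x) dx + [u'(x) v(x)]_0^4.
Choose V so that boundary terms are either known or forced to vanish.
u has homogeneous Neumann: u'(0) = u'(4) = 0. So [u' v]_0^4 = 0·v(4) − 0·v(0) = 0 for any v; take V = H^1(0, 4).
Weak formulation: find u (satisfying any essential BC) such that ∫_0^4 u'(x) v'(x) dx = ∫_0^4 f v dx for all v ∈ V (homogeneous Neumann, so boundary terms vanish).
Substituting f(x) = 2*x^2 + x - 38/3, the right-hand side is ∫_0^4 (2*x^2 + x - 38/3) v dx.
Compatibility check (pure Neumann): taking v ≡ 1 ∈ V gives 0 = ∫_0^4 f dx + (0) − (0), i.e. ∫_0^4 f dx must equal u'(0) − u'(4) = 0. Indeed ∫_0^4 (2*x^2 + x - 38/3) dx = 0, so the data are compatible. The solution is then unique only up to an additive constant (fix it e.g. by requiring ∫_0^4 u dx = 0).


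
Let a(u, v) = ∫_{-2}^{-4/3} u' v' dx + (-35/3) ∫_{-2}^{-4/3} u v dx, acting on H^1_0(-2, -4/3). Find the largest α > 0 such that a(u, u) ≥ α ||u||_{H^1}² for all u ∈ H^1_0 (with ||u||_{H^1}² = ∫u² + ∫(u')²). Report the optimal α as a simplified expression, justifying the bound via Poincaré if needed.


α = (-140 + 27*π^2)/(3*(4 + 9*π^2))

Coercivity of a(·,·) on H^1_0(-2, -4/3) means a(u, u) ≥ α ||u||_{H^1}² for every u ∈ H^1_0.
The interval has length L = 2/3, and Poincaré/coercivity depend only on L. Here a(u, u) = ∫(u')² + (-35/3)·∫u².
Here c = -35/3 < 0 with |c| < (π/L)² = 9*π^2/4, so coercivity still holds. The condition a(u,u) ≥ α||u||_{H^1}² reads (1−α)∫(u')² ≥ (α−c)∫u². Any admissible α is ≤ 1 (rapidly oscillating u have ∫u²/∫(u')² → 0), and α = 1 would force 0 ≥ (1−c)∫u², impossible since c < 1; so 1−α > 0. By the sharp Poincaré inequality on H^1_0 of an interval of length L, ∫(u')² ≥ (π/L)²∫u² with equality for the first sine mode sin(π(x−x₀)/L) (x₀ the left endpoint), so the inequality holds for all u iff (1−α)(π/L)² ≥ α − c, i.e. α ≤ ((π/L)² + c)/((π/L)² + 1) = (1 + c(L/π)²)/(1 + (L/π)²). (Direct route, valid since c ≤ 0: Poincaré gives c∫u² ≥ c(L/π)²∫(u')², so a(u,u) ≥ (1 + c(L/π)²)∫(u')², while ||u||_{H^1}² ≤ (1 + (L/π)²)∫(u')²; dividing yields the same α.) With (π/L)² = 9*π^2/4 and c = -35/3, the largest admissible constant is α = ((π/L)² + c)/((π/L)² + 1).
Simplifying, α = (-140 + 27*π^2)/(3*(4 + 9*π^2)).


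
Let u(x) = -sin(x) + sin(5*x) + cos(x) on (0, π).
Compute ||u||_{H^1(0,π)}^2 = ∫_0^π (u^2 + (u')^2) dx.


||u||_{H^1(0,π)}^2 = 15*π

u'(x) = -sin(x) - cos(x) + 5*cos(5*x).
Expand u² and (u')² and integrate term by term on (0, π), using: for integers n ≥ 1, ∫_0^π sin²(nx) dx = ∫_0^π cos²(nx) dx = π/2; for n ≠ n', ∫_0^π sin(nx)sin(n'x) dx = ∫_0^π cos(nx)cos(n'x) dx = 0; and by product-to-sum, ∫_0^π sin(nx)cos(n'x) dx = ½∫_0^π [sin((n+n')x) + sin((n−n')x)] dx, which is 0 when n+n' is even and 2n/(n²−n'²) when n+n' is odd (it need not vanish on (0, π)).
  u² squared terms: (-1)²·∫sin(x)² dx = 1·π/2 = π/2;  (1)²·∫cos(x)² dx = 1·π/2 = π/2;  (1)²·∫sin(5x)² dx = 1·π/2 = π/2.
  u² cross terms: 2·(-1)·(1)·∫sin(x)·cos(x) dx = -2·(0) = 0;  2·(-1)·(1)·∫sin(x)·sin(5x) dx = -2·(0) = 0;  2·(1)·(1)·∫cos(x)·sin(5x) dx = 2·(0) = 0.
  So ∫_0^π u² dx = π/2 + π/2 + π/2 + 0 + 0 + 0 = 3*π/2.
  (u')² squared terms: (-1)²·∫cos(x)² dx = 1·π/2 = π/2;  (-1)²·∫sin(x)² dx = 1·π/2 = π/2;  (5)²·∫cos(5x)² dx = 25·π/2 = 25*π/2.
  (u')² cross terms: 2·(-1)·(-1)·∫cos(x)·sin(x) dx = 2·(0) = 0;  2·(-1)·(5)·∫cos(x)·cos(5x) dx = -10·(0) = 0;  2·(-1)·(5)·∫sin(x)·cos(5x) dx = -10·(0) = 0.
  So ∫_0^π (u')² dx = π/2 + π/2 + 25*π/2 + 0 + 0 + 0 = 27*π/2.
||u||_{H^1}^2 = (3*π/2) + (27*π/2) = 15*π.


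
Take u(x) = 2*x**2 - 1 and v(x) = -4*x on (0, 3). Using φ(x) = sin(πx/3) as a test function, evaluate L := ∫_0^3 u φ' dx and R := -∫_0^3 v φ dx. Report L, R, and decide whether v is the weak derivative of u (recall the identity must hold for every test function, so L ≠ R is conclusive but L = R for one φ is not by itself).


LHS = -36/π, RHS = 36/π. No, v is not the weak derivative of u.

u(x) = 2*x**2 - 1, classical derivative u'(x) = 4*x.
φ(x) = sin(πx/3), so φ'(x) = π*cos(π*x/3)/3.
Note φ(0) = φ(3) = 0, so the boundary term u·φ vanishes.
LHS = ∫_0^3 u(x) φ'(x) dx = ∫_0^3 (2*π*x^2*cos(π*x/3)/3 - π*cos(π*x/3)/3) dx. Term by term:
  ∫_0^3 -π*cos(π*x/3)/3 dx = 0;  ∫_0^3 2*π*x^2*cos(π*x/3)/3 dx = -36/π.
Sum: 0 − 36/π = -36/π.
So LHS = -36/π.
∫_0^3 v(x) φ(x) dx = ∫_0^3 (-4*x*sin(π*x/3)) dx. Term by term:
  ∫_0^3 -4*x*sin(π*x/3) dx = -36/π.
So RHS = -∫_0^3 v(x) φ(x) dx = 36/π.
LHS − RHS = -72/π ≠ 0, so the identity fails.
(For a valid weak derivative the identity must hold for EVERY test function, in particular this one. The failure shows v is NOT the weak derivative of u.)
Correct weak derivative would be u'(x) = 4*x.


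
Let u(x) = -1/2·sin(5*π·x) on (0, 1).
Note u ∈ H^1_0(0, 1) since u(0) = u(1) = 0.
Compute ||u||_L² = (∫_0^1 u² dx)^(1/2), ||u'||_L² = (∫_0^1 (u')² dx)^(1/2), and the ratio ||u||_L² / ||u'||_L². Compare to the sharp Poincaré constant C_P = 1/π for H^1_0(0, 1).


||u||_L² / ||u'||_L² = 1/(5*π) < C_P = 1/π.

u(x) = -1/2·sin(5*π·x), so u'(x) = -5*π*cos(5*π*x)/2.
Writing u(x) = A·sin(kπx/L) with A = -1/2 and k = 5, use ∫_0^L sin²(kπx/L) dx = L/2 and ∫_0^L cos²(kπx/L) dx = L/2.
u² = 1/4·sin²(5*π·x) and (u')² = 25*π^2/4·cos²(5*π·x), and each of sin², cos² integrates to L/2 = 1/2 over (0, 1).
∫_0^1 u² dx = 1/8, so ||u||_L² = sqrt(2)/4.
∫_0^1 (u')² dx = 25*π^2/8, so ||u'||_L² = 5*sqrt(2)*π/4.
Ratio ||u||_L² / ||u'||_L² = 1/(5*π).
Sharp Poincaré constant on H^1_0(0, 1) is C_P = L/π = 1/π, achieved by sin(π·x).
This is the k = 5 harmonic; the ratio L/(kπ) is strictly less than C_P = L/π, consistent with the sharp inequality ||u||_L² ≤ C_P ||u'||_L².


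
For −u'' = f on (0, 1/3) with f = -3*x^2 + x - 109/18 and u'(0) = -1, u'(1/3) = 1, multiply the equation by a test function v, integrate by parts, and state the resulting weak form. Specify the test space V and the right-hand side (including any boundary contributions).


V = H^1(0, 1/3) (v unrestricted at boundary; u is determined up to an additive constant); weak form: ∫_0^1/3 u'v' dx = ∫_0^1/3 (-3*x^2 + x - 109/18) v dx + v(1/3) + v(0) for all v ∈ V.

Multiply both sides by a test function v and integrate from 0 to 1/3:
  ∫_0^1/3 −u''(x) v(x) dx = ∫_0^1/3 f(x) v(x) dx.
Integrate the LHS by parts once:
  ∫_0^1/3 −u'' v dx = −[u'(x) v(x)]_0^1/3 + ∫_0^1/3 u'(x) v'(x) dx.
Thus ∫_0^1/3 u'(x) v'(x) dx = ∫_0^1/3 f(x) v(x) dx + [u'(x) v(x)]_0^1/3.
Choose V so that boundary terms are either known or forced to vanish.
u has inhomogeneous Neumann u'(0) = -1, u'(1/3) = 1. [u' v]_0^1/3 = (1)·v(1/3) − (-1)·v(0) = v(1/3) + v(0). Take V = H^1(0, 1/3); boundary term becomes part of RHS.
Weak formulation: find u (satisfying any essential BC) such that ∫_0^1/3 u'(x) v'(x) dx = ∫_0^1/3 f v dx + v(1/3) + v(0) for all v ∈ V (Neumann data are natural BCs: they enter the RHS as boundary terms).
Substituting f(x) = -3*x^2 + x - 109/18, the right-hand side is ∫_0^1/3 (-3*x^2 + x - 109/18) v dx + v(1/3) + v(0).
Compatibility check (pure Neumann): taking v ≡ 1 ∈ V gives 0 = ∫_0^1/3 f dx + (1) − (-1), i.e. ∫_0^1/3 f dx must equal u'(0) − u'(1/3) = -2. Indeed ∫_0^1/3 (-3*x^2 + x - 109/18) dx = -2, so the data are compatible. The solution is then unique only up to an additive constant (fix it e.g. by requiring ∫_0^1/3 u dx = 0).


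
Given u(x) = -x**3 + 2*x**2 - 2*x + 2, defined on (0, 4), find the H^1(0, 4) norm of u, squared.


||u||_{H^1}^2 = 155488/105

The H^1 norm (squared) on an interval (0, L) is
  ||u||_{H^1}^2 = ∫_0^L u(x)^2 dx + ∫_0^L u'(x)^2 dx.
Compute u'(x) = -3*x**2 + 4*x - 2.
Then u(x)^2 = x**6 - 4*x**5 + 8*x**4 - 12*x**3 + 12*x**2 - 8*x + 4 and u'(x)^2 = 9*x**4 - 24*x**3 + 28*x**2 - 16*x + 4.
Integrate each monomial from 0 to 4 using ∫_0^4 c·x^n dx = c·4^(n+1)/(n+1):
  ∫_0^4 u(x)^2 dx = ∫_0^4 (x^6 - 4*x^5 + 8*x^4 - 12*x^3 + 12*x^2 - 8*x + 4) dx. Term by term:
    ∫_0^4 x^6 dx = 16384/7;  ∫_0^4 -4*x^5 dx = -8192/3;  ∫_0^4 8*x^4 dx = 8192/5;
    ∫_0^4 -12*x^3 dx = -768;  ∫_0^4 12*x^2 dx = 256;  ∫_0^4 -8*x dx = -64;
    ∫_0^4 4 dx = 16.
  Sum: 16384/7 − 8192/3 + 8192/5 − 768 + 256 − 64 + 16 = 72272/105.
  ∫_0^4 u'(x)^2 dx = ∫_0^4 (9*x^4 - 24*x^3 + 28*x^2 - 16*x + 4) dx. Term by term:
    ∫_0^4 9*x^4 dx = 9216/5;  ∫_0^4 -24*x^3 dx = -1536;  ∫_0^4 28*x^2 dx = 1792/3;
    ∫_0^4 -16*x dx = -128;  ∫_0^4 4 dx = 16.
  Sum: 9216/5 − 1536 + 1792/3 − 128 + 16 = 11888/15.
Adding: ||u||_{H^1}^2 = 72272/105 + 11888/15 = 155488/105.


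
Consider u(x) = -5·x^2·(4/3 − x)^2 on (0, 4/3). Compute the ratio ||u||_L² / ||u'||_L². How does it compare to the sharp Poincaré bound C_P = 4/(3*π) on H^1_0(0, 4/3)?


||u||_L² / ||u'||_L² = 2*sqrt(3)/9 < C_P = 4/(3*π).

u(x) = -5·x^2·(4/3 − x)^2, so u'(x) = 20*x*(-9*x^2 + 18*x - 8)/9.
u(x) = -5·x^2·(4/3 − x)^2 vanishes at x = 0 and x = 4/3, so u ∈ H^1_0(0, 4/3). Differentiate via the product rule and integrate the resulting polynomials term by term.
  ∫_0^4/3 u² dx = ∫_0^4/3 (25*x^8 - 400*x^7/3 + 800*x^6/3 - 6400*x^5/27 + 6400*x^4/81) dx. Term by term:
    ∫_0^4/3 25*x^8 dx = 6553600/177147;  ∫_0^4/3 -400*x^7/3 dx = -3276800/19683;  ∫_0^4/3 800*x^6/3 dx = 13107200/45927;
    ∫_0^4/3 -6400*x^5/27 dx = -13107200/59049;  ∫_0^4/3 6400*x^4/81 dx = 1310720/19683.
  Sum: 6553600/177147 − 3276800/19683 + 13107200/45927 − 13107200/59049 + 1310720/19683 = 655360/1240029.
  ∫_0^4/3 (u')² dx = ∫_0^4/3 (400*x^6 - 1600*x^5 + 20800*x^4/9 - 12800*x^3/9 + 25600*x^2/81) dx. Term by term:
    ∫_0^4/3 400*x^6 dx = 6553600/15309;  ∫_0^4/3 -1600*x^5 dx = -3276800/2187;  ∫_0^4/3 20800*x^4/9 dx = 4259840/2187;
    ∫_0^4/3 -12800*x^3/9 dx = -819200/729;  ∫_0^4/3 25600*x^2/81 dx = 1638400/6561.
  Sum: 6553600/15309 − 3276800/2187 + 4259840/2187 − 819200/729 + 1638400/6561 = 163840/45927.
∫_0^4/3 u² dx = 655360/1240029, so ||u||_L² = 256*sqrt(210)/5103.
∫_0^4/3 (u')² dx = 163840/45927, so ||u'||_L² = 128*sqrt(70)/567.
Ratio ||u||_L² / ||u'||_L² = 2*sqrt(3)/9.
Sharp Poincaré constant on H^1_0(0, 4/3) is C_P = L/π = 4/(3*π), achieved by sin(3*π/4·x).
A polynomial bump cannot attain the sharp Poincaré constant (only the first sine eigenfunction does), so the ratio is strictly less than C_P, consistent with ||u||_L² ≤ C_P ||u'||_L².


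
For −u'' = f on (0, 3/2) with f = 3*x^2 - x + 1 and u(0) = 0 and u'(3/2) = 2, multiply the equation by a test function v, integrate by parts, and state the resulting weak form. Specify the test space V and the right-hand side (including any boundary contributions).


V = {v ∈ H^1(0, 3/2) : v(0) = 0} (test functions vanish at x = 0 where u is specified); weak form: ∫_0^3/2 u'v' dx = ∫_0^3/2 (3*x^2 - x + 1) v dx + 2·v(3/2) for all v ∈ V.

Multiply both sides by a test function v and integrate from 0 to 3/2:
  ∫_0^3/2 −u''(x) v(x) dx = ∫_0^3/2 f(x) v(x) dx.
Integrate the LHS by parts once:
  ∫_0^3/2 −u'' v dx = −[u'(x) v(x)]_0^3/2 + ∫_0^3/2 u'(x) v'(x) dx.
Thus ∫_0^3/2 u'(x) v'(x) dx = ∫_0^3/2 f(x) v(x) dx + [u'(x) v(x)]_0^3/2.
Choose V so that boundary terms are either known or forced to vanish.
Mixed BC: u(0) = 0 (Dirichlet) and u'(3/2) = 2 (Neumann). Define V = {v ∈ H^1(0, 3/2) : v(0) = 0}. Then [u' v]_0^3/2 = u'(3/2)·v(3/2) − u'(0)·0 = 2·v(3/2).
Weak formulation: find u (satisfying any essential BC) such that ∫_0^3/2 u'(x) v'(x) dx = ∫_0^3/2 f v dx + 2·v(3/2) for all v ∈ V (Dirichlet at 0 absorbed into V; Neumann datum at x = 3/2 contributes the boundary term).
Substituting f(x) = 3*x^2 - x + 1, the right-hand side is ∫_0^3/2 (3*x^2 - x + 1) v dx + 2·v(3/2).


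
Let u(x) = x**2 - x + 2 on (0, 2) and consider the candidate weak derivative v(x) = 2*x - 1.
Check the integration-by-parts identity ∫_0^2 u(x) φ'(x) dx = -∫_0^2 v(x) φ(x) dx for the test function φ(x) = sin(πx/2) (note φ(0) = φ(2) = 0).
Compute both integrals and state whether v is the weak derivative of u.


LHS = -4/π, RHS = -4/π. Yes, v = u' weakly.

u(x) = x**2 - x + 2, classical derivative u'(x) = 2*x - 1.
φ(x) = sin(πx/2), so φ'(x) = π*cos(π*x/2)/2.
Note φ(0) = φ(2) = 0, so the boundary term u·φ vanishes.
LHS = ∫_0^2 u(x) φ'(x) dx = ∫_0^2 (π*x^2*cos(π*x/2)/2 - π*x*cos(π*x/2)/2 + π*cos(π*x/2)) dx. Term by term:
  ∫_0^2 π*cos(π*x/2) dx = 0;  ∫_0^2 π*x^2*cos(π*x/2)/2 dx = -8/π;  ∫_0^2 -π*x*cos(π*x/2)/2 dx = 4/π.
Sum: 0 − 8/π + 4/π = -4/π.
So LHS = -4/π.
∫_0^2 v(x) φ(x) dx = ∫_0^2 (2*x*sin(π*x/2) - sin(π*x/2)) dx. Term by term:
  ∫_0^2 -sin(π*x/2) dx = -4/π;  ∫_0^2 2*x*sin(π*x/2) dx = 8/π.
Sum: -4/π + 8/π = 4/π.
So RHS = -∫_0^2 v(x) φ(x) dx = -4/π.
LHS = RHS, so the identity holds for this test φ.
Moreover u is smooth here and v(x) = u'(x) = 2*x - 1 pointwise, so the identity holds for every test function. Hence v is the weak derivative of u.


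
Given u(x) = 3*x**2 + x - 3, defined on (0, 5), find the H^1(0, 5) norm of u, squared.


||u||_{H^1}^2 = 44875/6

The H^1 norm (squared) on an interval (0, L) is
  ||u||_{H^1}^2 = ∫_0^L u(x)^2 dx + ∫_0^L u'(x)^2 dx.
Compute u'(x) = 6*x + 1.
Then u(x)^2 = 9*x**4 + 6*x**3 - 17*x**2 - 6*x + 9 and u'(x)^2 = 36*x**2 + 12*x + 1.
Integrate each monomial from 0 to 5 using ∫_0^5 c·x^n dx = c·5^(n+1)/(n+1):
  ∫_0^5 u(x)^2 dx = ∫_0^5 (9*x^4 + 6*x^3 - 17*x^2 - 6*x + 9) dx. Term by term:
    ∫_0^5 9*x^4 dx = 5625;  ∫_0^5 6*x^3 dx = 1875/2;  ∫_0^5 -17*x^2 dx = -2125/3;
    ∫_0^5 -6*x dx = -75;  ∫_0^5 9 dx = 45.
  Sum: 5625 + 1875/2 − 2125/3 − 75 + 45 = 34945/6.
  ∫_0^5 u'(x)^2 dx = ∫_0^5 (36*x^2 + 12*x + 1) dx. Term by term:
    ∫_0^5 36*x^2 dx = 1500;  ∫_0^5 12*x dx = 150;  ∫_0^5 1 dx = 5.
  Sum: 1500 + 150 + 5 = 1655.
Adding: ||u||_{H^1}^2 = 34945/6 + 1655 = 44875/6.


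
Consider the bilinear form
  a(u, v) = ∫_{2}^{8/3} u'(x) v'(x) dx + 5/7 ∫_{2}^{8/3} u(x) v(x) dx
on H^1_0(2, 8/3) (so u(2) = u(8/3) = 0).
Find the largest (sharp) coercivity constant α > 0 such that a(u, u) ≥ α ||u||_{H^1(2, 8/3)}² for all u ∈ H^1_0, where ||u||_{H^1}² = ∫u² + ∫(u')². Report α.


α = (20 + 63*π^2)/(7*(4 + 9*π^2))

Coercivity of a(·,·) on H^1_0(2, 8/3) means a(u, u) ≥ α ||u||_{H^1}² for every u ∈ H^1_0.
The interval has length L = 2/3, and Poincaré/coercivity depend only on L. Here a(u, u) = ∫(u')² + (5/7)·∫u².
Here 0 < c = 5/7 < 1. The condition a(u,u) ≥ α||u||_{H^1}² reads (1−α)∫(u')² ≥ (α−c)∫u². Any admissible α is ≤ 1 (rapidly oscillating u have ∫u²/∫(u')² → 0), and α = 1 would force 0 ≥ (1−c)∫u², impossible since c < 1; so 1−α > 0. By the sharp Poincaré inequality on H^1_0 of an interval of length L, ∫(u')² ≥ (π/L)²∫u² with equality for the first sine mode sin(π(x−x₀)/L) (x₀ the left endpoint), so the inequality holds for all u iff (1−α)(π/L)² ≥ α − c, i.e. α ≤ ((π/L)² + c)/((π/L)² + 1) = (1 + c(L/π)²)/(1 + (L/π)²). With (π/L)² = 9*π^2/4 and c = 5/7, the largest admissible constant is α = ((π/L)² + c)/((π/L)² + 1).
Simplifying, α = (20 + 63*π^2)/(7*(4 + 9*π^2)).


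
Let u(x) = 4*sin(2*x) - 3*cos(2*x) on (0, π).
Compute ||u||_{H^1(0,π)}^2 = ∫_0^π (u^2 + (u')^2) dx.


||u||_{H^1(0,π)}^2 = 125*π/2

u'(x) = 6*sin(2*x) + 8*cos(2*x).
Expand u² and (u')² and integrate term by term on (0, π), using: for integers n ≥ 1, ∫_0^π sin²(nx) dx = ∫_0^π cos²(nx) dx = π/2; for n ≠ n', ∫_0^π sin(nx)sin(n'x) dx = ∫_0^π cos(nx)cos(n'x) dx = 0; and by product-to-sum, ∫_0^π sin(nx)cos(n'x) dx = ½∫_0^π [sin((n+n')x) + sin((n−n')x)] dx, which is 0 when n+n' is even and 2n/(n²−n'²) when n+n' is odd (it need not vanish on (0, π)).
  u² squared terms: (-3)²·∫cos(2x)² dx = 9·π/2 = 9*π/2;  (4)²·∫sin(2x)² dx = 16·π/2 = 8*π.
  u² cross terms: 2·(-3)·(4)·∫cos(2x)·sin(2x) dx = -24·(0) = 0.
  So ∫_0^π u² dx = 9*π/2 + 8*π + 0 = 25*π/2.
  (u')² squared terms: (6)²·∫sin(2x)² dx = 36·π/2 = 18*π;  (8)²·∫cos(2x)² dx = 64·π/2 = 32*π.
  (u')² cross terms: 2·(6)·(8)·∫sin(2x)·cos(2x) dx = 96·(0) = 0.
  So ∫_0^π (u')² dx = 18*π + 32*π + 0 = 50*π.
||u||_{H^1}^2 = (25*π/2) + (50*π) = 125*π/2.


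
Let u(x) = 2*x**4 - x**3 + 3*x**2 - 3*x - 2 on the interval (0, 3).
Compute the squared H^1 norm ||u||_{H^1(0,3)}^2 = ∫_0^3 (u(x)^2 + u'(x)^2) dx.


||u||_{H^1}^2 = 126771/5

The H^1 norm (squared) on an interval (0, L) is
  ||u||_{H^1}^2 = ∫_0^L u(x)^2 dx + ∫_0^L u'(x)^2 dx.
Compute u'(x) = 8*x**3 - 3*x**2 + 6*x - 3.
Then u(x)^2 = 4*x**8 - 4*x**7 + 13*x**6 - 18*x**5 + 7*x**4 - 14*x**3 - 3*x**2 + 12*x + 4 and u'(x)^2 = 64*x**6 - 48*x**5 + 105*x**4 - 84*x**3 + 54*x**2 - 36*x + 9.
Integrate each monomial from 0 to 3 using ∫_0^3 c·x^n dx = c·3^(n+1)/(n+1):
  ∫_0^3 u(x)^2 dx = ∫_0^3 (4*x^8 - 4*x^7 + 13*x^6 - 18*x^5 + 7*x^4 - 14*x^3 - 3*x^2 + 12*x + 4) dx. Term by term:
    ∫_0^3 4*x^8 dx = 8748;  ∫_0^3 -4*x^7 dx = -6561/2;  ∫_0^3 13*x^6 dx = 28431/7;
    ∫_0^3 -18*x^5 dx = -2187;  ∫_0^3 7*x^4 dx = 1701/5;  ∫_0^3 -14*x^3 dx = -567/2;
    ∫_0^3 -3*x^2 dx = -27;  ∫_0^3 12*x dx = 54;  ∫_0^3 4 dx = 12.
  Sum: 8748 − 6561/2 + 28431/7 − 2187 + 1701/5 − 567/2 − 27 + 54 + 12 = 260322/35.
  ∫_0^3 u'(x)^2 dx = ∫_0^3 (64*x^6 - 48*x^5 + 105*x^4 - 84*x^3 + 54*x^2 - 36*x + 9) dx. Term by term:
    ∫_0^3 64*x^6 dx = 139968/7;  ∫_0^3 -48*x^5 dx = -5832;  ∫_0^3 105*x^4 dx = 5103;
    ∫_0^3 -84*x^3 dx = -1701;  ∫_0^3 54*x^2 dx = 486;  ∫_0^3 -36*x dx = -162;
    ∫_0^3 9 dx = 27.
  Sum: 139968/7 − 5832 + 5103 − 1701 + 486 − 162 + 27 = 125415/7.
Adding: ||u||_{H^1}^2 = 260322/35 + 125415/7 = 126771/5.


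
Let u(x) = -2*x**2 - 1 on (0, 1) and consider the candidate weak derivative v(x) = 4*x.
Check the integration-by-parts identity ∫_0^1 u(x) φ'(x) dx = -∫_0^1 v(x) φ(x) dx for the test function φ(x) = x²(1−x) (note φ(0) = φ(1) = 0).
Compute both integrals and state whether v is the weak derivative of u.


LHS = 1/5, RHS = -1/5. No, v is not the weak derivative of u.

u(x) = -2*x**2 - 1, classical derivative u'(x) = -4*x.
φ(x) = x²(1−x), so φ'(x) = x*(2 - 3*x).
Note φ(0) = φ(1) = 0, so the boundary term u·φ vanishes.
LHS = ∫_0^1 u(x) φ'(x) dx = ∫_0^1 (6*x^4 - 4*x^3 + 3*x^2 - 2*x) dx. Term by term:
  ∫_0^1 6*x^4 dx = 6/5;  ∫_0^1 -4*x^3 dx = -1;  ∫_0^1 3*x^2 dx = 1;
  ∫_0^1 -2*x dx = -1.
Sum: 6/5 − 1 + 1 − 1 = 1/5.
So LHS = 1/5.
∫_0^1 v(x) φ(x) dx = ∫_0^1 (-4*x^4 + 4*x^3) dx. Term by term:
  ∫_0^1 -4*x^4 dx = -4/5;  ∫_0^1 4*x^3 dx = 1.
Sum: -4/5 + 1 = 1/5.
So RHS = -∫_0^1 v(x) φ(x) dx = -1/5.
LHS − RHS = 2/5 ≠ 0, so the identity fails.
(For a valid weak derivative the identity must hold for EVERY test function, in particular this one. The failure shows v is NOT the weak derivative of u.)
Correct weak derivative would be u'(x) = -4*x.


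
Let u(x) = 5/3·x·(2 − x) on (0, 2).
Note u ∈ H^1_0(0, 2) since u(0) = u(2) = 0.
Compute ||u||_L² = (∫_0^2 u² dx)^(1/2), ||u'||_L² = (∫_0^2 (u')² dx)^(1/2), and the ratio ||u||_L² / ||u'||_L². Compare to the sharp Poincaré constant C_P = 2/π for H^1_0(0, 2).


||u||_L² / ||u'||_L² = sqrt(10)/5 < C_P = 2/π.

u(x) = 5/3·x·(2 − x), so u'(x) = 10/3 - 10*x/3.
u(x) = 5/3·x·(2 − x) vanishes at x = 0 and x = 2, so u ∈ H^1_0(0, 2). Differentiate via the product rule and integrate the resulting polynomials term by term.
  ∫_0^2 u² dx = ∫_0^2 (25*x^4/9 - 100*x^3/9 + 100*x^2/9) dx. Term by term:
    ∫_0^2 25*x^4/9 dx = 160/9;  ∫_0^2 -100*x^3/9 dx = -400/9;  ∫_0^2 100*x^2/9 dx = 800/27.
  Sum: 160/9 − 400/9 + 800/27 = 80/27.
  ∫_0^2 (u')² dx = ∫_0^2 (100*x^2/9 - 200*x/9 + 100/9) dx. Term by term:
    ∫_0^2 100*x^2/9 dx = 800/27;  ∫_0^2 -200*x/9 dx = -400/9;  ∫_0^2 100/9 dx = 200/9.
  Sum: 800/27 − 400/9 + 200/9 = 200/27.
∫_0^2 u² dx = 80/27, so ||u||_L² = 4*sqrt(15)/9.
∫_0^2 (u')² dx = 200/27, so ||u'||_L² = 10*sqrt(6)/9.
Ratio ||u||_L² / ||u'||_L² = sqrt(10)/5.
Sharp Poincaré constant on H^1_0(0, 2) is C_P = L/π = 2/π, achieved by sin(π/2·x).
A polynomial bump cannot attain the sharp Poincaré constant (only the first sine eigenfunction does), so the ratio is strictly less than C_P, consistent with ||u||_L² ≤ C_P ||u'||_L².


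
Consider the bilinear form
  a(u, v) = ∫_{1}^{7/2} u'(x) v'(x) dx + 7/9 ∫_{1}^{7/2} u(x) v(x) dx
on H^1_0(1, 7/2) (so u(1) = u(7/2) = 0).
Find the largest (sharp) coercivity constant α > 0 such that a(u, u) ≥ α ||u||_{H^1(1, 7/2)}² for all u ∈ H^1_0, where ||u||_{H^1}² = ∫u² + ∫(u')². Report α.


α = (175 + 36*π^2)/(9*(25 + 4*π^2))

Coercivity of a(·,·) on H^1_0(1, 7/2) means a(u, u) ≥ α ||u||_{H^1}² for every u ∈ H^1_0.
The interval has length L = 5/2, and Poincaré/coercivity depend only on L. Here a(u, u) = ∫(u')² + (7/9)·∫u².
Here 0 < c = 7/9 < 1. The condition a(u,u) ≥ α||u||_{H^1}² reads (1−α)∫(u')² ≥ (α−c)∫u². Any admissible α is ≤ 1 (rapidly oscillating u have ∫u²/∫(u')² → 0), and α = 1 would force 0 ≥ (1−c)∫u², impossible since c < 1; so 1−α > 0. By the sharp Poincaré inequality on H^1_0 of an interval of length L, ∫(u')² ≥ (π/L)²∫u² with equality for the first sine mode sin(π(x−x₀)/L) (x₀ the left endpoint), so the inequality holds for all u iff (1−α)(π/L)² ≥ α − c, i.e. α ≤ ((π/L)² + c)/((π/L)² + 1) = (1 + c(L/π)²)/(1 + (L/π)²). With (π/L)² = 4*π^2/25 and c = 7/9, the largest admissible constant is α = ((π/L)² + c)/((π/L)² + 1).
Simplifying, α = (175 + 36*π^2)/(9*(25 + 4*π^2)).


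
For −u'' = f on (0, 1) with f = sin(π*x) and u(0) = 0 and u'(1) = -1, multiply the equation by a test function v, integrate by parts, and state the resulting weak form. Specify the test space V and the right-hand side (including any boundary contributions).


V = {v ∈ H^1(0, 1) : v(0) = 0} (test functions vanish at x = 0 where u is specified); weak form: ∫_0^1 u'v' dx = ∫_0^1 (sin(π*x)) v dx − v(1) for all v ∈ V.

Multiply both sides by a test function v and integrate from 0 to 1:
  ∫_0^1 −u''(x) v(x) dx = ∫_0^1 f(x) v(x) dx.
Integrate the LHS by parts once:
  ∫_0^1 −u'' v dx = −[u'(x) v(x)]_0^1 + ∫_0^1 u'(x) v'(x) dx.
Thus ∫_0^1 u'(x) v'(x) dx = ∫_0^1 f(x) v(x) dx + [u'(x) v(x)]_0^1.
Choose V so that boundary terms are either known or forced to vanish.
Mixed BC: u(0) = 0 (Dirichlet) and u'(1) = -1 (Neumann). Define V = {v ∈ H^1(0, 1) : v(0) = 0}. Then [u' v]_0^1 = u'(1)·v(1) − u'(0)·0 = − v(1).
Weak formulation: find u (satisfying any essential BC) such that ∫_0^1 u'(x) v'(x) dx = ∫_0^1 f v dx − v(1) for all v ∈ V (Dirichlet at 0 absorbed into V; Neumann datum at x = 1 contributes the boundary term).
Substituting f(x) = sin(π*x), the right-hand side is ∫_0^1 (sin(π*x)) v dx − v(1).
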